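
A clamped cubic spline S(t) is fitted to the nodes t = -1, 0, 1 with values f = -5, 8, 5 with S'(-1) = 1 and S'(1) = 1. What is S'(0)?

Let m_i = S''(x_i). Step sizes h_i = 1, 1; slopes of the chords Δ_i = (y_(i+1) - y_i)/h_i = 13, -3.
  1·m_0 + 4·m_1 + 1·m_2 = 6(Δ_1 - Δ_0) = -96
Clamped end conditions give two more equations: 2h_0·m_0 + h_0·m_1 = 6(Δ_0 - S'(-1)) = 72 and h_1·m_1 + 2h_1·m_2 = 6(S'(1) - Δ_1) = 24.
Forward elimination and back-substitution give m_0 = 60, m_1 = -48, m_2 = 36.
On [0, 1], S'(t) = b_1 + 2c_1·t + 3d_1·t² with b_1 = Δ_1 - h_1(2m_1 + m_2)/6 = 7, c_1 = m_1/2 = -24, d_1 = (m_2 - m_1)/(6h_1) = 14. So S'(0) = 7.

7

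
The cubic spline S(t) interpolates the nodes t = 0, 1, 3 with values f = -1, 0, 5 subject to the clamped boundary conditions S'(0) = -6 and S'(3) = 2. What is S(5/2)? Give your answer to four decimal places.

4.0234

Write M_i for S''(x_i). With h_i = 1, 2 and divided differences Δ_i = 1, 5/2, the continuity of S' gives the tridiagonal system
  1·M_0 + 6·M_1 + 2·M_2 = 6(Δ_1 - Δ_0) = 9
Clamped end conditions give two more equations: 2h_0·M_0 + h_0·M_1 = 6(Δ_0 - S'(0)) = 42 and h_1·M_1 + 2h_1·M_2 = 6(S'(3) - Δ_1) = -3.
Solving: M_0 = 133/6, M_1 = -7/3, M_2 = 5/12.
On [1, 3], S(t) = 0 + 47/12·(t - 1) - 7/6·(t - 1)² + 11/48·(t - 1)³.
With (t - 1) = 3/2: S(5/2) = 515/128.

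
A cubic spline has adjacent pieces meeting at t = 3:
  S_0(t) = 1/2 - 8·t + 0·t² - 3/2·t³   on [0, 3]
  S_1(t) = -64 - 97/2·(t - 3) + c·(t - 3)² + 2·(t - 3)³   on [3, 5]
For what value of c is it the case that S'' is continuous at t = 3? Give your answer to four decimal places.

-13.5000

S_0''(t) = 0 - 9·t, so S_0''(3) = -27. On the right, S_1''(3) = 2c, so c = -27/2.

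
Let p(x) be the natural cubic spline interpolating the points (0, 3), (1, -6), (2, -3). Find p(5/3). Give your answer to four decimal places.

-4.8889

Put M_i = p'' at the i-th knot. Here h = (1, 1) and Δ = (-9, 3), so the interior equations h_(i-1)·M_(i-1) + 2(h_(i-1)+h_i)·M_i + h_i·M_(i+1) = 6(Δ_i − Δ_(i-1)) read
  1·M_0 + 4·M_1 + 1·M_2 = 6(Δ_1 - Δ_0) = 72
Natural end conditions: M_0 = M_2 = 0.
Solving: M_0 = 0, M_1 = 18, M_2 = 0.
On [1, 2], p(x) = -6 - 3·(x - 1) + 9·(x - 1)² - 3·(x - 1)³.
With (x - 1) = 2/3: p(5/3) = -44/9.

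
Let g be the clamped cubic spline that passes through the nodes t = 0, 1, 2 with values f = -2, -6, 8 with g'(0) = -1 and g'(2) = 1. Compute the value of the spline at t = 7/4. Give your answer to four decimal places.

6.0234

Let M_i = g''(x_i). Step sizes h_i = 1, 1; slopes of the chords Δ_i = (y_(i+1) - y_i)/h_i = -4, 14.
  1·M_0 + 4·M_1 + 1·M_2 = 6(Δ_1 - Δ_0) = 108
Clamped end conditions give two more equations: 2h_0·M_0 + h_0·M_1 = 6(Δ_0 - g'(0)) = -18 and h_1·M_1 + 2h_1·M_2 = 6(g'(2) - Δ_1) = -78.
Solving the tridiagonal system: M_0 = -35, M_1 = 52, M_2 = -65.
On [1, 2], g(t) = -6 + 15/2·(t - 1) + 26·(t - 1)² - 39/2·(t - 1)³.
With (t - 1) = 3/4: g(7/4) = 771/128.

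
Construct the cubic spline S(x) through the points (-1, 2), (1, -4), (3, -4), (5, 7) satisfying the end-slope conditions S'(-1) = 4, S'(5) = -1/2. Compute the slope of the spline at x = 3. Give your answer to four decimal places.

5.4000

Put m_i = S'' at the i-th knot. Here h = (2, 2, 2) and Δ = (-3, 0, 11/2), so the interior equations h_(i-1)·m_(i-1) + 2(h_(i-1)+h_i)·m_i + h_i·m_(i+1) = 6(Δ_i − Δ_(i-1)) read
  2·m_0 + 8·m_1 + 2·m_2 = 6(Δ_1 - Δ_0) = 18
  2·m_1 + 8·m_2 + 2·m_3 = 6(Δ_2 - Δ_1) = 33
Clamped end conditions give two more equations: 2h_0·m_0 + h_0·m_1 = 6(Δ_0 - S'(-1)) = -42 and h_2·m_2 + 2h_2·m_3 = 6(S'(5) - Δ_2) = -36.
Hence m_0 = -62/5, m_1 = 19/5, m_2 = 31/5, m_3 = -121/10.
On [3, 5], S'(x) = b_2 + 2c_2·(x - 3) + 3d_2·(x - 3)² with b_2 = Δ_2 - h_2(2m_2 + m_3)/6 = 27/5, c_2 = m_2/2 = 31/10, d_2 = (m_3 - m_2)/(6h_2) = -61/40. So S'(3) = 27/5.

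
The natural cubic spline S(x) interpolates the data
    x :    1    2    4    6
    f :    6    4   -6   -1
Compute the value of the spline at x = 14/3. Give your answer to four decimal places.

-6.0505

Let M_i = S''(x_i). Step sizes h_i = 1, 2, 2; slopes of the chords Δ_i = (y_(i+1) - y_i)/h_i = -2, -5, 5/2.
  1·M_0 + 6·M_1 + 2·M_2 = 6(Δ_1 - Δ_0) = -18
  2·M_1 + 8·M_2 + 2·M_3 = 6(Δ_2 - Δ_1) = 45
Natural end conditions: M_0 = M_3 = 0.
Solving: M_0 = 0, M_1 = -117/22, M_2 = 153/22, M_3 = 0.
On [4, 6], S(x) = -6 - 47/22·(x - 4) + 153/44·(x - 4)² - 51/88·(x - 4)³.
With (x - 4) = 2/3: S(14/3) = -599/99.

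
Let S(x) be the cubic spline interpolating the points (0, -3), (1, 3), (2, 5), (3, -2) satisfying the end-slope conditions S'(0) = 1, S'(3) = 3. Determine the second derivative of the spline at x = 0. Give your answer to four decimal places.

With M_i denoting the second derivative at x_i, h_i = 1, 1, 1, and Δ_i = (y_(i+1) − y_i)/h_i = 6, 2, -7:
  1·M_0 + 4·M_1 + 1·M_2 = 6(Δ_1 - Δ_0) = -24
  1·M_1 + 4·M_2 + 1·M_3 = 6(Δ_2 - Δ_1) = -54
Clamped end conditions give two more equations: 2h_0·M_0 + h_0·M_1 = 6(Δ_0 - S'(0)) = 30 and h_2·M_2 + 2h_2·M_3 = 6(S'(3) - Δ_2) = 60.
Hence M_0 = 52/3, M_1 = -14/3, M_2 = -68/3, M_3 = 124/3.

17.3333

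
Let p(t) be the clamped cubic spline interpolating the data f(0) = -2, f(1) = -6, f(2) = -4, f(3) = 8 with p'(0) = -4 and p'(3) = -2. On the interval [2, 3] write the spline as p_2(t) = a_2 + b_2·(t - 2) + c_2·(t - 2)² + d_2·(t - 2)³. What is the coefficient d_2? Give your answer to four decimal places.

-14.1333

Let M_i = p''(x_i). Step sizes h_i = 1, 1, 1; slopes of the chords Δ_i = (y_(i+1) - y_i)/h_i = -4, 2, 12.
  1·M_0 + 4·M_1 + 1·M_2 = 6(Δ_1 - Δ_0) = 36
  1·M_1 + 4·M_2 + 1·M_3 = 6(Δ_2 - Δ_1) = 60
Clamped end conditions give two more equations: 2h_0·M_0 + h_0·M_1 = 6(Δ_0 - p'(0)) = 0 and h_2·M_2 + 2h_2·M_3 = 6(p'(3) - Δ_2) = -84.
Solving the tridiagonal system: M_0 = -16/15, M_1 = 32/15, M_2 = 428/15, M_3 = -844/15.
On [2, 3], with p_2(t) = a_2 + b_2·(t - 2) + c_2·(t - 2)² + d_2·(t - 2)³: c_2 = M_2/2 = 214/15, d_2 = (M_3 - M_2)/(6h_2) = -212/15, b_2 = Δ_2 - h_2(2M_2 + M_3)/6 = 178/15.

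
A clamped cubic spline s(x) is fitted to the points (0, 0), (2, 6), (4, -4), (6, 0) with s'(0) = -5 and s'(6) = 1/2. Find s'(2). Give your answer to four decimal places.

Write M_i for s''(x_i). With h_i = 2, 2, 2 and divided differences Δ_i = 3, -5, 2, the continuity of s' gives the tridiagonal system
  2·M_0 + 8·M_1 + 2·M_2 = 6(Δ_1 - Δ_0) = -48
  2·M_1 + 8·M_2 + 2·M_3 = 6(Δ_2 - Δ_1) = 42
Clamped end conditions give two more equations: 2h_0·M_0 + h_0·M_1 = 6(Δ_0 - s'(0)) = 48 and h_2·M_2 + 2h_2·M_3 = 6(s'(6) - Δ_2) = -9.
Solving: M_0 = 559/30, M_1 = -199/15, M_2 = 313/30, M_3 = -112/15.
On [2, 4], s'(x) = b_1 + 2c_1·(x - 2) + 3d_1·(x - 2)² with b_1 = Δ_1 - h_1(2M_1 + M_2)/6 = 11/30, c_1 = M_1/2 = -199/30, d_1 = (M_2 - M_1)/(6h_1) = 79/40. So s'(2) = 11/30.

0.3667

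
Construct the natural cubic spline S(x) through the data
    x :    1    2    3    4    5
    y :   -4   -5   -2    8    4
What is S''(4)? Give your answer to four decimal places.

Let M_i = S''(x_i). Step sizes h_i = 1, 1, 1, 1; slopes of the chords Δ_i = (y_(i+1) - y_i)/h_i = -1, 3, 10, -4.
  1·M_0 + 4·M_1 + 1·M_2 = 6(Δ_1 - Δ_0) = 24
  1·M_1 + 4·M_2 + 1·M_3 = 6(Δ_2 - Δ_1) = 42
  1·M_2 + 4·M_3 + 1·M_4 = 6(Δ_3 - Δ_2) = -84
Natural end conditions: M_0 = M_4 = 0.
Solving the tridiagonal system: M_0 = 0, M_1 = 27/14, M_2 = 114/7, M_3 = -351/14, M_4 = 0.

-25.0714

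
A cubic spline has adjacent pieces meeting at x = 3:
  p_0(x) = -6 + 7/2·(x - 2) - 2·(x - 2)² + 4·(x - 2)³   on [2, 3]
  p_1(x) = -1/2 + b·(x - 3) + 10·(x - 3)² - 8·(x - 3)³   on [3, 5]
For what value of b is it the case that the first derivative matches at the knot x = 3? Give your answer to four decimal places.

p_0'(x) = 7/2 - 4·(x - 2) + 12·(x - 2)², so p_0'(3) = 23/2. On the right, p_1'(3) = b, so b = 23/2.

11.5000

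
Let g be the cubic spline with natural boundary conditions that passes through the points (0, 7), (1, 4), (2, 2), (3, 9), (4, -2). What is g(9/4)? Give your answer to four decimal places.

3.7843

Let M_i = g''(x_i). Step sizes h_i = 1, 1, 1, 1; slopes of the chords Δ_i = (y_(i+1) - y_i)/h_i = -3, -2, 7, -11.
  1·M_0 + 4·M_1 + 1·M_2 = 6(Δ_1 - Δ_0) = 6
  1·M_1 + 4·M_2 + 1·M_3 = 6(Δ_2 - Δ_1) = 54
  1·M_2 + 4·M_3 + 1·M_4 = 6(Δ_3 - Δ_2) = -108
Natural end conditions: M_0 = M_4 = 0.
Hence M_0 = 0, M_1 = -117/28, M_2 = 159/7, M_3 = -915/28, M_4 = 0.
On [2, 3], g(x) = 2 + 39/8·(x - 2) + 159/14·(x - 2)² - 517/56·(x - 2)³.
With (x - 2) = 1/4: g(9/4) = 13563/3584.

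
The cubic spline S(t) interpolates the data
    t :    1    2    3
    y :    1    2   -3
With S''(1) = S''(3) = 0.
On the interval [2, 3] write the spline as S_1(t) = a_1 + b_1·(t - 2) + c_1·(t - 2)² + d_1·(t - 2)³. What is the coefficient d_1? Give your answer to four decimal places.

Write σ_i for S''(x_i). With h_i = 1, 1 and divided differences Δ_i = 1, -5, the continuity of S' gives the tridiagonal system
  1·σ_0 + 4·σ_1 + 1·σ_2 = 6(Δ_1 - Δ_0) = -36
Natural end conditions: σ_0 = σ_2 = 0.
Solving: σ_0 = 0, σ_1 = -9, σ_2 = 0.
On [2, 3], with S_1(t) = a_1 + b_1·(t - 2) + c_1·(t - 2)² + d_1·(t - 2)³: c_1 = σ_1/2 = -9/2, d_1 = (σ_2 - σ_1)/(6h_1) = 3/2, b_1 = Δ_1 - h_1(2σ_1 + σ_2)/6 = -2.

1.5000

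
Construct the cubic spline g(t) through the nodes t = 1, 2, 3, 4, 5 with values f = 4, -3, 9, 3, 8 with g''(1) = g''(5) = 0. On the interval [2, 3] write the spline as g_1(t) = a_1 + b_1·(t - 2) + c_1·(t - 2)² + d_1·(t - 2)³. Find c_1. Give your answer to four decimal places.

Write M_i for g''(x_i). With h_i = 1, 1, 1, 1 and divided differences Δ_i = -7, 12, -6, 5, the continuity of g' gives the tridiagonal system
  1·M_0 + 4·M_1 + 1·M_2 = 6(Δ_1 - Δ_0) = 114
  1·M_1 + 4·M_2 + 1·M_3 = 6(Δ_2 - Δ_1) = -108
  1·M_2 + 4·M_3 + 1·M_4 = 6(Δ_3 - Δ_2) = 66
Natural end conditions: M_0 = M_4 = 0.
Solving the tridiagonal system: M_0 = 0, M_1 = 276/7, M_2 = -306/7, M_3 = 192/7, M_4 = 0.
On [2, 3], with g_1(t) = a_1 + b_1·(t - 2) + c_1·(t - 2)² + d_1·(t - 2)³: c_1 = M_1/2 = 138/7, d_1 = (M_2 - M_1)/(6h_1) = -97/7, b_1 = Δ_1 - h_1(2M_1 + M_2)/6 = 43/7.

19.7143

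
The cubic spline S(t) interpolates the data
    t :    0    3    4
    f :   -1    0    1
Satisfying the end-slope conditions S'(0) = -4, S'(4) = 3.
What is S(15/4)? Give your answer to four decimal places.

0.4512

With m_i denoting the second derivative at x_i, h_i = 3, 1, and Δ_i = (y_(i+1) − y_i)/h_i = 1/3, 1:
  3·m_0 + 8·m_1 + 1·m_2 = 6(Δ_1 - Δ_0) = 4
Clamped end conditions give two more equations: 2h_0·m_0 + h_0·m_1 = 6(Δ_0 - S'(0)) = 26 and h_1·m_1 + 2h_1·m_2 = 6(S'(4) - Δ_1) = 12.
Forward elimination and back-substitution give m_0 = 67/12, m_1 = -5/2, m_2 = 29/4.
On [3, 4], S(t) = 0 + 5/8·(t - 3) - 5/4·(t - 3)² + 13/8·(t - 3)³.
With (t - 3) = 3/4: S(15/4) = 231/512.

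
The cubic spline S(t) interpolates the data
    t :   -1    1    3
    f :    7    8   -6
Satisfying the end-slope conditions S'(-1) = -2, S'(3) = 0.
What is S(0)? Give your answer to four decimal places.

With σ_i denoting the second derivative at x_i, h_i = 2, 2, and Δ_i = (y_(i+1) − y_i)/h_i = 1/2, -7:
  2·σ_0 + 8·σ_1 + 2·σ_2 = 6(Δ_1 - Δ_0) = -45
Clamped end conditions give two more equations: 2h_0·σ_0 + h_0·σ_1 = 6(Δ_0 - S'(-1)) = 15 and h_1·σ_1 + 2h_1·σ_2 = 6(S'(3) - Δ_1) = 42.
Solving the tridiagonal system: σ_0 = 79/8, σ_1 = -49/4, σ_2 = 133/8.
On [-1, 1], S(t) = 7 - 2·(t + 1) + 79/16·(t + 1)² - 59/32·(t + 1)³.
With (t + 1) = 1: S(0) = 259/32.

8.0938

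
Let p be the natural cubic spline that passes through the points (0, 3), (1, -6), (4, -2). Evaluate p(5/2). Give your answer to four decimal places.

-8.3594

With M_i denoting the second derivative at x_i, h_i = 1, 3, and Δ_i = (y_(i+1) − y_i)/h_i = -9, 4/3:
  1·M_0 + 8·M_1 + 3·M_2 = 6(Δ_1 - Δ_0) = 62
Natural end conditions: M_0 = M_2 = 0.
Forward elimination and back-substitution give M_0 = 0, M_1 = 31/4, M_2 = 0.
On [1, 4], p(x) = -6 - 77/12·(x - 1) + 31/8·(x - 1)² - 31/72·(x - 1)³.
With (x - 1) = 3/2: p(5/2) = -535/64.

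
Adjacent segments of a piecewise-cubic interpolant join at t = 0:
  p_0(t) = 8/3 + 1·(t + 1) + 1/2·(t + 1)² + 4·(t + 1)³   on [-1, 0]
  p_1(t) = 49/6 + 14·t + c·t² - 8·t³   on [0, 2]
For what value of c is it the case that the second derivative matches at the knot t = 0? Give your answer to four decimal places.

12.5000

p_0''(t) = 1 + 24·(t + 1), so p_0''(0) = 25. On the right, p_1''(0) = 2c, so c = 25/2.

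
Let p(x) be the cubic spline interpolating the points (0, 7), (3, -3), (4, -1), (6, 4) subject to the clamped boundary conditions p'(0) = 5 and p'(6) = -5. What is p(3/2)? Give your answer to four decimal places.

Put m_i = p'' at the i-th knot. Here h = (3, 1, 2) and Δ = (-10/3, 2, 5/2), so the interior equations h_(i-1)·m_(i-1) + 2(h_(i-1)+h_i)·m_i + h_i·m_(i+1) = 6(Δ_i − Δ_(i-1)) read
  3·m_0 + 8·m_1 + 1·m_2 = 6(Δ_1 - Δ_0) = 32
  1·m_1 + 6·m_2 + 2·m_3 = 6(Δ_2 - Δ_1) = 3
Clamped end conditions give two more equations: 2h_0·m_0 + h_0·m_1 = 6(Δ_0 - p'(0)) = -50 and h_2·m_2 + 2h_2·m_3 = 6(p'(6) - Δ_2) = -45.
Forward elimination and back-substitution give m_0 = -523/42, m_1 = 173/21, m_2 = 145/42, m_3 = -545/42.
On [0, 3], p(x) = 7 + 5·x - 523/84·x² + 869/756·x³.
With x = 3/2: p(3/2) = 979/224.

4.3705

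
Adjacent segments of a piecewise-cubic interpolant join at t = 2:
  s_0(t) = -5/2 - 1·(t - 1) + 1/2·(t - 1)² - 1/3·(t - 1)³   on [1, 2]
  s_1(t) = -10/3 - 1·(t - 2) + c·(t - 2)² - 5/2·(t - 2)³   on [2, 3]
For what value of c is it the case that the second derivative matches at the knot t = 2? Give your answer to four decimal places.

-0.5000

s_0''(t) = 1 - 2·(t - 1), so s_0''(2) = -1. On the right, s_1''(2) = 2c, so c = -1/2.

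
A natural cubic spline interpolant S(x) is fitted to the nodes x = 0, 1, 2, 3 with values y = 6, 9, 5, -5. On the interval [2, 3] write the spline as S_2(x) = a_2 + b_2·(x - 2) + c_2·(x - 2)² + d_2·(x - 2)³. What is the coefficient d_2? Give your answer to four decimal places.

Put σ_i = S'' at the i-th knot. Here h = (1, 1, 1) and Δ = (3, -4, -10), so the interior equations h_(i-1)·σ_(i-1) + 2(h_(i-1)+h_i)·σ_i + h_i·σ_(i+1) = 6(Δ_i − Δ_(i-1)) read
  1·σ_0 + 4·σ_1 + 1·σ_2 = 6(Δ_1 - Δ_0) = -42
  1·σ_1 + 4·σ_2 + 1·σ_3 = 6(Δ_2 - Δ_1) = -36
Natural end conditions: σ_0 = σ_3 = 0.
Hence σ_0 = 0, σ_1 = -44/5, σ_2 = -34/5, σ_3 = 0.
On [2, 3], with S_2(x) = a_2 + b_2·(x - 2) + c_2·(x - 2)² + d_2·(x - 2)³: c_2 = σ_2/2 = -17/5, d_2 = (σ_3 - σ_2)/(6h_2) = 17/15, b_2 = Δ_2 - h_2(2σ_2 + σ_3)/6 = -116/15.

1.1333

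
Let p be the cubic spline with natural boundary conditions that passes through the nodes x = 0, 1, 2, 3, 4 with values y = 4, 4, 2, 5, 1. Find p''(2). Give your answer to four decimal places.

Write M_i for p''(x_i). With h_i = 1, 1, 1, 1 and divided differences Δ_i = 0, -2, 3, -4, the continuity of p' gives the tridiagonal system
  1·M_0 + 4·M_1 + 1·M_2 = 6(Δ_1 - Δ_0) = -12
  1·M_1 + 4·M_2 + 1·M_3 = 6(Δ_2 - Δ_1) = 30
  1·M_2 + 4·M_3 + 1·M_4 = 6(Δ_3 - Δ_2) = -42
Natural end conditions: M_0 = M_4 = 0.
Solving: M_0 = 0, M_1 = -171/28, M_2 = 87/7, M_3 = -381/28, M_4 = 0.

12.4286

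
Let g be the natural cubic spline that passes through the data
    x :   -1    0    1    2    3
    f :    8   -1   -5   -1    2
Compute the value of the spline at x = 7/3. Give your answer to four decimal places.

0.2778

Write m_i for g''(x_i). With h_i = 1, 1, 1, 1 and divided differences Δ_i = -9, -4, 4, 3, the continuity of g' gives the tridiagonal system
  1·m_0 + 4·m_1 + 1·m_2 = 6(Δ_1 - Δ_0) = 30
  1·m_1 + 4·m_2 + 1·m_3 = 6(Δ_2 - Δ_1) = 48
  1·m_2 + 4·m_3 + 1·m_4 = 6(Δ_3 - Δ_2) = -6
Natural end conditions: m_0 = m_4 = 0.
Hence m_0 = 0, m_1 = 9/2, m_2 = 12, m_3 = -9/2, m_4 = 0.
On [2, 3], g(x) = -1 + 9/2·(x - 2) - 9/4·(x - 2)² + 3/4·(x - 2)³.
With (x - 2) = 1/3: g(7/3) = 5/18.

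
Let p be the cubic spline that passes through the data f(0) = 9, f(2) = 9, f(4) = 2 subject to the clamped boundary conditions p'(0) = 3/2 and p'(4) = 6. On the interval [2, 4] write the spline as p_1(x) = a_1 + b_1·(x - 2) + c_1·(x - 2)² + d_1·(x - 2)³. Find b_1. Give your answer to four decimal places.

With M_i denoting the second derivative at x_i, h_i = 2, 2, and Δ_i = (y_(i+1) − y_i)/h_i = 0, -7/2:
  2·M_0 + 8·M_1 + 2·M_2 = 6(Δ_1 - Δ_0) = -21
Clamped end conditions give two more equations: 2h_0·M_0 + h_0·M_1 = 6(Δ_0 - p'(0)) = -9 and h_1·M_1 + 2h_1·M_2 = 6(p'(4) - Δ_1) = 57.
Hence M_0 = 3/2, M_1 = -15/2, M_2 = 18.
On [2, 4], with p_1(x) = a_1 + b_1·(x - 2) + c_1·(x - 2)² + d_1·(x - 2)³: c_1 = M_1/2 = -15/4, d_1 = (M_2 - M_1)/(6h_1) = 17/8, b_1 = Δ_1 - h_1(2M_1 + M_2)/6 = -9/2.

-4.5000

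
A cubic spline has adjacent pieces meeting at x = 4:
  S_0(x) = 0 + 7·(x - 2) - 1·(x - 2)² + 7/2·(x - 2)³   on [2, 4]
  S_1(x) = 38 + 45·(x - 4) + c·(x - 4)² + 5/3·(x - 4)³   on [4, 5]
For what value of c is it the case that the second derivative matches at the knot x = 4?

20

S_0''(x) = -2 + 21·(x - 2), so S_0''(4) = 40. On the right, S_1''(4) = 2c, so c = 20.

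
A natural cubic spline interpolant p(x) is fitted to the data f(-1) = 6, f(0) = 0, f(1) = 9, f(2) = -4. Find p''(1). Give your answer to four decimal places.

-41.2000

Write M_i for p''(x_i). With h_i = 1, 1, 1 and divided differences Δ_i = -6, 9, -13, the continuity of p' gives the tridiagonal system
  1·M_0 + 4·M_1 + 1·M_2 = 6(Δ_1 - Δ_0) = 90
  1·M_1 + 4·M_2 + 1·M_3 = 6(Δ_2 - Δ_1) = -132
Natural end conditions: M_0 = M_3 = 0.
Forward elimination and back-substitution give M_0 = 0, M_1 = 164/5, M_2 = -206/5, M_3 = 0.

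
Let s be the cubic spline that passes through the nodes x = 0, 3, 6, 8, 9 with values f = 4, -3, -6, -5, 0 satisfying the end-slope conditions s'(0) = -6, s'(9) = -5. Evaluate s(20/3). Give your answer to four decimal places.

With M_i denoting the second derivative at x_i, h_i = 3, 3, 2, 1, and Δ_i = (y_(i+1) − y_i)/h_i = -7/3, -1, 1/2, 5:
  3·M_0 + 12·M_1 + 3·M_2 = 6(Δ_1 - Δ_0) = 8
  3·M_1 + 10·M_2 + 2·M_3 = 6(Δ_2 - Δ_1) = 9
  2·M_2 + 6·M_3 + 1·M_4 = 6(Δ_3 - Δ_2) = 27
Clamped end conditions give two more equations: 2h_0·M_0 + h_0·M_1 = 6(Δ_0 - s'(0)) = 22 and h_3·M_3 + 2h_3·M_4 = 6(s'(9) - Δ_3) = -60.
Hence M_0 = 29/8, M_1 = 1/12, M_2 = -31/24, M_3 = 65/6, M_4 = -425/12.
On [6, 8], s(x) = -6 - 9/4·(x - 6) - 31/48·(x - 6)² + 97/96·(x - 6)³.
With (x - 6) = 2/3: s(20/3) = -1213/162.

-7.4877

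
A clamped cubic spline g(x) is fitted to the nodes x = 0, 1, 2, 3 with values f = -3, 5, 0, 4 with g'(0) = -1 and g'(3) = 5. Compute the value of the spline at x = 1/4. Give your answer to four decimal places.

With m_i denoting the second derivative at x_i, h_i = 1, 1, 1, and Δ_i = (y_(i+1) − y_i)/h_i = 8, -5, 4:
  1·m_0 + 4·m_1 + 1·m_2 = 6(Δ_1 - Δ_0) = -78
  1·m_1 + 4·m_2 + 1·m_3 = 6(Δ_2 - Δ_1) = 54
Clamped end conditions give two more equations: 2h_0·m_0 + h_0·m_1 = 6(Δ_0 - g'(0)) = 54 and h_2·m_2 + 2h_2·m_3 = 6(g'(3) - Δ_2) = 6.
Forward elimination and back-substitution give m_0 = 228/5, m_1 = -186/5, m_2 = 126/5, m_3 = -48/5.
On [0, 1], g(x) = -3 - 1·x + 114/5·x² - 69/5·x³.
With x = 1/4: g(1/4) = -653/320.

-2.0406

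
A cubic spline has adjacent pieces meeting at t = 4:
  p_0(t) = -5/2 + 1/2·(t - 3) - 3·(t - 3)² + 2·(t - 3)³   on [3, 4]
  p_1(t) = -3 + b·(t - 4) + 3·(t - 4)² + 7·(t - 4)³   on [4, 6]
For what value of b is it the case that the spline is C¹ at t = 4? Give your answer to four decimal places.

0.5000

p_0'(t) = 1/2 - 6·(t - 3) + 6·(t - 3)², so p_0'(4) = 1/2. On the right, p_1'(4) = b, so b = 1/2.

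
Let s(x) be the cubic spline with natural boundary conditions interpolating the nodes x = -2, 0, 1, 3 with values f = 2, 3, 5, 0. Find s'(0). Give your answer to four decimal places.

2.0429

With m_i denoting the second derivative at x_i, h_i = 2, 1, 2, and Δ_i = (y_(i+1) − y_i)/h_i = 1/2, 2, -5/2:
  2·m_0 + 6·m_1 + 1·m_2 = 6(Δ_1 - Δ_0) = 9
  1·m_1 + 6·m_2 + 2·m_3 = 6(Δ_2 - Δ_1) = -27
Natural end conditions: m_0 = m_3 = 0.
Solving: m_0 = 0, m_1 = 81/35, m_2 = -171/35, m_3 = 0.
On [0, 1], s'(x) = b_1 + 2c_1·x + 3d_1·x² with b_1 = Δ_1 - h_1(2m_1 + m_2)/6 = 143/70, c_1 = m_1/2 = 81/70, d_1 = (m_2 - m_1)/(6h_1) = -6/5. So s'(0) = 143/70.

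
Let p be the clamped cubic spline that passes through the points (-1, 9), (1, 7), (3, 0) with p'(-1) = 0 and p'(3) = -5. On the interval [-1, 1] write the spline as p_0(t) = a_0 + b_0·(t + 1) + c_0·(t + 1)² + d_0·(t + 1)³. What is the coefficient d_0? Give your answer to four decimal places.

Let M_i = p''(x_i). Step sizes h_i = 2, 2; slopes of the chords Δ_i = (y_(i+1) - y_i)/h_i = -1, -7/2.
  2·M_0 + 8·M_1 + 2·M_2 = 6(Δ_1 - Δ_0) = -15
Clamped end conditions give two more equations: 2h_0·M_0 + h_0·M_1 = 6(Δ_0 - p'(-1)) = -6 and h_1·M_1 + 2h_1·M_2 = 6(p'(3) - Δ_1) = -9.
Solving the tridiagonal system: M_0 = -7/8, M_1 = -5/4, M_2 = -13/8.
On [-1, 1], with p_0(t) = a_0 + b_0·(t + 1) + c_0·(t + 1)² + d_0·(t + 1)³: c_0 = M_0/2 = -7/16, d_0 = (M_1 - M_0)/(6h_0) = -1/32, b_0 = Δ_0 - h_0(2M_0 + M_1)/6 = 0.

-0.0313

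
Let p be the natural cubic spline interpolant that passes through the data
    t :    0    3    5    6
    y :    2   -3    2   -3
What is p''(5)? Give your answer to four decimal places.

Let σ_i = p''(x_i). Step sizes h_i = 3, 2, 1; slopes of the chords Δ_i = (y_(i+1) - y_i)/h_i = -5/3, 5/2, -5.
  3·σ_0 + 10·σ_1 + 2·σ_2 = 6(Δ_1 - Δ_0) = 25
  2·σ_1 + 6·σ_2 + 1·σ_3 = 6(Δ_2 - Δ_1) = -45
Natural end conditions: σ_0 = σ_3 = 0.
Forward elimination and back-substitution give σ_0 = 0, σ_1 = 30/7, σ_2 = -125/14, σ_3 = 0.

-8.9286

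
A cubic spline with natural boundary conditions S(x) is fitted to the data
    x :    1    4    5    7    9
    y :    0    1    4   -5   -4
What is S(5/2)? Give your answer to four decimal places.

Put M_i = S'' at the i-th knot. Here h = (3, 1, 2, 2) and Δ = (1/3, 3, -9/2, 1/2), so the interior equations h_(i-1)·M_(i-1) + 2(h_(i-1)+h_i)·M_i + h_i·M_(i+1) = 6(Δ_i − Δ_(i-1)) read
  3·M_0 + 8·M_1 + 1·M_2 = 6(Δ_1 - Δ_0) = 16
  1·M_1 + 6·M_2 + 2·M_3 = 6(Δ_2 - Δ_1) = -45
  2·M_2 + 8·M_3 + 2·M_4 = 6(Δ_3 - Δ_2) = 30
Natural end conditions: M_0 = M_4 = 0.
Solving the tridiagonal system: M_0 = 0, M_1 = 281/86, M_2 = -436/43, M_3 = 1081/172, M_4 = 0.
On [1, 4], S(x) = 0 - 671/516·(x - 1) + 0·(x - 1)² + 281/1548·(x - 1)³.
With (x - 1) = 3/2: S(5/2) = -1841/1376.

-1.3379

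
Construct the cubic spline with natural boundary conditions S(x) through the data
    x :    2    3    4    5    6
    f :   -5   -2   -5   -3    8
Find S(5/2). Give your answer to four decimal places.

-2.8237

Write M_i for S''(x_i). With h_i = 1, 1, 1, 1 and divided differences Δ_i = 3, -3, 2, 11, the continuity of S' gives the tridiagonal system
  1·M_0 + 4·M_1 + 1·M_2 = 6(Δ_1 - Δ_0) = -36
  1·M_1 + 4·M_2 + 1·M_3 = 6(Δ_2 - Δ_1) = 30
  1·M_2 + 4·M_3 + 1·M_4 = 6(Δ_3 - Δ_2) = 54
Natural end conditions: M_0 = M_4 = 0.
Hence M_0 = 0, M_1 = -303/28, M_2 = 51/7, M_3 = 327/28, M_4 = 0.
On [2, 3], S(x) = -5 + 269/56·(x - 2) + 0·(x - 2)² - 101/56·(x - 2)³.
With (x - 2) = 1/2: S(5/2) = -1265/448.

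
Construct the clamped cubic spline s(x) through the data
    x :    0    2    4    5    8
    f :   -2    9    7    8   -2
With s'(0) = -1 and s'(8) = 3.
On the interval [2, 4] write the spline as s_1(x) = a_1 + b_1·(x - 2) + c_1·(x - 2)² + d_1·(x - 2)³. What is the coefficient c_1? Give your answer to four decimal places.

-5.1438

With M_i denoting the second derivative at x_i, h_i = 2, 2, 1, 3, and Δ_i = (y_(i+1) − y_i)/h_i = 11/2, -1, 1, -10/3:
  2·M_0 + 8·M_1 + 2·M_2 = 6(Δ_1 - Δ_0) = -39
  2·M_1 + 6·M_2 + 1·M_3 = 6(Δ_2 - Δ_1) = 12
  1·M_2 + 8·M_3 + 3·M_4 = 6(Δ_3 - Δ_2) = -26
Clamped end conditions give two more equations: 2h_0·M_0 + h_0·M_1 = 6(Δ_0 - s'(0)) = 39 and h_3·M_3 + 2h_3·M_4 = 6(s'(8) - Δ_3) = 38.
Solving: M_0 = 2383/160, M_1 = -823/80, M_2 = 1081/160, M_3 = -637/80, M_4 = 4951/480.
On [2, 4], with s_1(x) = a_1 + b_1·(x - 2) + c_1·(x - 2)² + d_1·(x - 2)³: c_1 = M_1/2 = -823/160, d_1 = (M_2 - M_1)/(6h_1) = 909/640, b_1 = Δ_1 - h_1(2M_1 + M_2)/6 = 577/160.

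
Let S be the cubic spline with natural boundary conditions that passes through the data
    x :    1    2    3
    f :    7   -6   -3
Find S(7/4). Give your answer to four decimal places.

-4.0625

Put M_i = S'' at the i-th knot. Here h = (1, 1) and Δ = (-13, 3), so the interior equations h_(i-1)·M_(i-1) + 2(h_(i-1)+h_i)·M_i + h_i·M_(i+1) = 6(Δ_i − Δ_(i-1)) read
  1·M_0 + 4·M_1 + 1·M_2 = 6(Δ_1 - Δ_0) = 96
Natural end conditions: M_0 = M_2 = 0.
Solving: M_0 = 0, M_1 = 24, M_2 = 0.
On [1, 2], S(x) = 7 - 17·(x - 1) + 0·(x - 1)² + 4·(x - 1)³.
With (x - 1) = 3/4: S(7/4) = -65/16.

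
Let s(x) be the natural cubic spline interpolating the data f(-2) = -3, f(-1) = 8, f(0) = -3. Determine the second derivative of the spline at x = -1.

-33

Write M_i for s''(x_i). With h_i = 1, 1 and divided differences Δ_i = 11, -11, the continuity of s' gives the tridiagonal system
  1·M_0 + 4·M_1 + 1·M_2 = 6(Δ_1 - Δ_0) = -132
Natural end conditions: M_0 = M_2 = 0.
Solving the tridiagonal system: M_0 = 0, M_1 = -33, M_2 = 0.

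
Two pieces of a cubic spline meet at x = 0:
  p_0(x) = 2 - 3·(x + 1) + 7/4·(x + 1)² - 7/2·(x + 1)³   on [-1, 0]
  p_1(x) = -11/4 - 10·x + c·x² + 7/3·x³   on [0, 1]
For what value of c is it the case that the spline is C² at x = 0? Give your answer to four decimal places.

-8.7500

p_0''(x) = 7/2 - 21·(x + 1), so p_0''(0) = -35/2. On the right, p_1''(0) = 2c, so c = -35/4.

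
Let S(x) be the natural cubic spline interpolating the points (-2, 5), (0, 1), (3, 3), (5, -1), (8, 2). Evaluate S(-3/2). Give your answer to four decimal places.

3.6185

With M_i denoting the second derivative at x_i, h_i = 2, 3, 2, 3, and Δ_i = (y_(i+1) − y_i)/h_i = -2, 2/3, -2, 1:
  2·M_0 + 10·M_1 + 3·M_2 = 6(Δ_1 - Δ_0) = 16
  3·M_1 + 10·M_2 + 2·M_3 = 6(Δ_2 - Δ_1) = -16
  2·M_2 + 10·M_3 + 3·M_4 = 6(Δ_3 - Δ_2) = 18
Natural end conditions: M_0 = M_4 = 0.
Hence M_0 = 0, M_1 = 354/145, M_2 = -244/87, M_3 = 1027/435, M_4 = 0.
On [-2, 0], S(x) = 5 - 408/145·(x + 2) + 0·(x + 2)² + 59/290·(x + 2)³.
With (x + 2) = 1/2: S(-3/2) = 1679/464.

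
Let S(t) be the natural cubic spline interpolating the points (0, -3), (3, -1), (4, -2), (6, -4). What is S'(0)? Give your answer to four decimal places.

1.3050

Write σ_i for S''(x_i). With h_i = 3, 1, 2 and divided differences Δ_i = 2/3, -1, -1, the continuity of S' gives the tridiagonal system
  3·σ_0 + 8·σ_1 + 1·σ_2 = 6(Δ_1 - Δ_0) = -10
  1·σ_1 + 6·σ_2 + 2·σ_3 = 6(Δ_2 - Δ_1) = 0
Natural end conditions: σ_0 = σ_3 = 0.
Solving the tridiagonal system: σ_0 = 0, σ_1 = -60/47, σ_2 = 10/47, σ_3 = 0.
On [0, 3], S'(t) = b_0 + 2c_0·t + 3d_0·t² with b_0 = Δ_0 - h_0(2σ_0 + σ_1)/6 = 184/141, c_0 = σ_0/2 = 0, d_0 = (σ_1 - σ_0)/(6h_0) = -10/141. So S'(0) = 184/141.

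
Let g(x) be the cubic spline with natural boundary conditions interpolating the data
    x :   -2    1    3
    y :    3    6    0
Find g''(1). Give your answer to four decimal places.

-2.4000

Put M_i = g'' at the i-th knot. Here h = (3, 2) and Δ = (1, -3), so the interior equations h_(i-1)·M_(i-1) + 2(h_(i-1)+h_i)·M_i + h_i·M_(i+1) = 6(Δ_i − Δ_(i-1)) read
  3·M_0 + 10·M_1 + 2·M_2 = 6(Δ_1 - Δ_0) = -24
Natural end conditions: M_0 = M_2 = 0.
Hence M_0 = 0, M_1 = -12/5, M_2 = 0.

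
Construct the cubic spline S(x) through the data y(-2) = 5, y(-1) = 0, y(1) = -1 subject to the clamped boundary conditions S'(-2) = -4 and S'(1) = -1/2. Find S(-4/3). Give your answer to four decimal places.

1.5679

Put M_i = S'' at the i-th knot. Here h = (1, 2) and Δ = (-5, -1/2), so the interior equations h_(i-1)·M_(i-1) + 2(h_(i-1)+h_i)·M_i + h_i·M_(i+1) = 6(Δ_i − Δ_(i-1)) read
  1·M_0 + 6·M_1 + 2·M_2 = 6(Δ_1 - Δ_0) = 27
Clamped end conditions give two more equations: 2h_0·M_0 + h_0·M_1 = 6(Δ_0 - S'(-2)) = -6 and h_1·M_1 + 2h_1·M_2 = 6(S'(1) - Δ_1) = 0.
Solving: M_0 = -19/3, M_1 = 20/3, M_2 = -10/3.
On [-2, -1], S(x) = 5 - 4·(x + 2) - 19/6·(x + 2)² + 13/6·(x + 2)³.
With (x + 2) = 2/3: S(-4/3) = 127/81.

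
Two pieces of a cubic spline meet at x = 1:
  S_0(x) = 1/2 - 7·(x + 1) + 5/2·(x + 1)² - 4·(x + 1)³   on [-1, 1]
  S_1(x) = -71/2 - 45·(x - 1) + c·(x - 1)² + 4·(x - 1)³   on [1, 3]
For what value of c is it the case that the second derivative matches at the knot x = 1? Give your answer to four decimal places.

-21.5000

S_0''(x) = 5 - 24·(x + 1), so S_0''(1) = -43. On the right, S_1''(1) = 2c, so c = -43/2.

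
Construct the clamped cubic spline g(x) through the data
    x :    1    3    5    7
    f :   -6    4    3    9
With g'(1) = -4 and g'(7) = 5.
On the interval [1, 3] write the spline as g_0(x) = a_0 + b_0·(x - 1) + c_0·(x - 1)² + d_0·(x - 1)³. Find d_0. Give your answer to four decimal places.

-2.3750

Write M_i for g''(x_i). With h_i = 2, 2, 2 and divided differences Δ_i = 5, -1/2, 3, the continuity of g' gives the tridiagonal system
  2·M_0 + 8·M_1 + 2·M_2 = 6(Δ_1 - Δ_0) = -33
  2·M_1 + 8·M_2 + 2·M_3 = 6(Δ_2 - Δ_1) = 21
Clamped end conditions give two more equations: 2h_0·M_0 + h_0·M_1 = 6(Δ_0 - g'(1)) = 54 and h_2·M_2 + 2h_2·M_3 = 6(g'(7) - Δ_2) = 12.
Forward elimination and back-substitution give M_0 = 37/2, M_1 = -10, M_2 = 5, M_3 = 1/2.
On [1, 3], with g_0(x) = a_0 + b_0·(x - 1) + c_0·(x - 1)² + d_0·(x - 1)³: c_0 = M_0/2 = 37/4, d_0 = (M_1 - M_0)/(6h_0) = -19/8, b_0 = Δ_0 - h_0(2M_0 + M_1)/6 = -4.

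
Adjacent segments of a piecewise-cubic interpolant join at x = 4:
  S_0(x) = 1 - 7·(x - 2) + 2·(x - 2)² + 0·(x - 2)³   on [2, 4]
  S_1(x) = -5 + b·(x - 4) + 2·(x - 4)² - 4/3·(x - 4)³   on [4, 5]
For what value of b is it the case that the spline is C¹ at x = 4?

1

S_0'(x) = -7 + 4·(x - 2) + 0·(x - 2)², so S_0'(4) = 1. On the right, S_1'(4) = b, so b = 1.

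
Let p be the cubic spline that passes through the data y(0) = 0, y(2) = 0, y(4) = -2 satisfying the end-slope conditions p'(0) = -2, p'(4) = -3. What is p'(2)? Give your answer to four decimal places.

Write M_i for p''(x_i). With h_i = 2, 2 and divided differences Δ_i = 0, -1, the continuity of p' gives the tridiagonal system
  2·M_0 + 8·M_1 + 2·M_2 = 6(Δ_1 - Δ_0) = -6
Clamped end conditions give two more equations: 2h_0·M_0 + h_0·M_1 = 6(Δ_0 - p'(0)) = 12 and h_1·M_1 + 2h_1·M_2 = 6(p'(4) - Δ_1) = -12.
Solving: M_0 = 7/2, M_1 = -1, M_2 = -5/2.
On [2, 4], p'(x) = b_1 + 2c_1·(x - 2) + 3d_1·(x - 2)² with b_1 = Δ_1 - h_1(2M_1 + M_2)/6 = 1/2, c_1 = M_1/2 = -1/2, d_1 = (M_2 - M_1)/(6h_1) = -1/8. So p'(2) = 1/2.

0.5000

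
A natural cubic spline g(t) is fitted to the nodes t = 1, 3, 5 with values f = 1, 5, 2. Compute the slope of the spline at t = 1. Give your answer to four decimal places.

Write M_i for g''(x_i). With h_i = 2, 2 and divided differences Δ_i = 2, -3/2, the continuity of g' gives the tridiagonal system
  2·M_0 + 8·M_1 + 2·M_2 = 6(Δ_1 - Δ_0) = -21
Natural end conditions: M_0 = M_2 = 0.
Solving: M_0 = 0, M_1 = -21/8, M_2 = 0.
On [1, 3], g'(t) = b_0 + 2c_0·(t - 1) + 3d_0·(t - 1)² with b_0 = Δ_0 - h_0(2M_0 + M_1)/6 = 23/8, c_0 = M_0/2 = 0, d_0 = (M_1 - M_0)/(6h_0) = -7/32. So g'(1) = 23/8.

2.8750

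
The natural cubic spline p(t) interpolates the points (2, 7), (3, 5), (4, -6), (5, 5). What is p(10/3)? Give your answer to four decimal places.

Put M_i = p'' at the i-th knot. Here h = (1, 1, 1) and Δ = (-2, -11, 11), so the interior equations h_(i-1)·M_(i-1) + 2(h_(i-1)+h_i)·M_i + h_i·M_(i+1) = 6(Δ_i − Δ_(i-1)) read
  1·M_0 + 4·M_1 + 1·M_2 = 6(Δ_1 - Δ_0) = -54
  1·M_1 + 4·M_2 + 1·M_3 = 6(Δ_2 - Δ_1) = 132
Natural end conditions: M_0 = M_3 = 0.
Hence M_0 = 0, M_1 = -116/5, M_2 = 194/5, M_3 = 0.
On [3, 4], p(t) = 5 - 146/15·(t - 3) - 58/5·(t - 3)² + 31/3·(t - 3)³.
With (t - 3) = 1/3: p(10/3) = 344/405.

0.8494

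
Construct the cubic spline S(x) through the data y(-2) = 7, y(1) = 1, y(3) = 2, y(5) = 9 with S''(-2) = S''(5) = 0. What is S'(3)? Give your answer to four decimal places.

Put M_i = S'' at the i-th knot. Here h = (3, 2, 2) and Δ = (-2, 1/2, 7/2), so the interior equations h_(i-1)·M_(i-1) + 2(h_(i-1)+h_i)·M_i + h_i·M_(i+1) = 6(Δ_i − Δ_(i-1)) read
  3·M_0 + 10·M_1 + 2·M_2 = 6(Δ_1 - Δ_0) = 15
  2·M_1 + 8·M_2 + 2·M_3 = 6(Δ_2 - Δ_1) = 18
Natural end conditions: M_0 = M_3 = 0.
Solving the tridiagonal system: M_0 = 0, M_1 = 21/19, M_2 = 75/38, M_3 = 0.
On [3, 5], S'(x) = b_2 + 2c_2·(x - 3) + 3d_2·(x - 3)² with b_2 = Δ_2 - h_2(2M_2 + M_3)/6 = 83/38, c_2 = M_2/2 = 75/76, d_2 = (M_3 - M_2)/(6h_2) = -25/152. So S'(3) = 83/38.

2.1842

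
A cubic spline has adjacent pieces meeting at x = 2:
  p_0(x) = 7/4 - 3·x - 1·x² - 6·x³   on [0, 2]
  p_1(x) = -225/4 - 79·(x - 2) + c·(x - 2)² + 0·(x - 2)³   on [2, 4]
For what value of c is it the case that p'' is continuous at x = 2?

-37

p_0''(x) = -2 - 36·x, so p_0''(2) = -74. On the right, p_1''(2) = 2c, so c = -37.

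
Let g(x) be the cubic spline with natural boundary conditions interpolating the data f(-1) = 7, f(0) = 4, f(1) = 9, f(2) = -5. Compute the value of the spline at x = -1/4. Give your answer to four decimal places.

3.6344

Write M_i for g''(x_i). With h_i = 1, 1, 1 and divided differences Δ_i = -3, 5, -14, the continuity of g' gives the tridiagonal system
  1·M_0 + 4·M_1 + 1·M_2 = 6(Δ_1 - Δ_0) = 48
  1·M_1 + 4·M_2 + 1·M_3 = 6(Δ_2 - Δ_1) = -114
Natural end conditions: M_0 = M_3 = 0.
Solving the tridiagonal system: M_0 = 0, M_1 = 102/5, M_2 = -168/5, M_3 = 0.
On [-1, 0], g(x) = 7 - 32/5·(x + 1) + 0·(x + 1)² + 17/5·(x + 1)³.
With (x + 1) = 3/4: g(-1/4) = 1163/320.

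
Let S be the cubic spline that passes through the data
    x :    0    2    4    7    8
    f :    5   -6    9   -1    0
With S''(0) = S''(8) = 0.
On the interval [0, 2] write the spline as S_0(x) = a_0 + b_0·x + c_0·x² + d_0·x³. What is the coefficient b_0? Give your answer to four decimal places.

Write m_i for S''(x_i). With h_i = 2, 2, 3, 1 and divided differences Δ_i = -11/2, 15/2, -10/3, 1, the continuity of S' gives the tridiagonal system
  2·m_0 + 8·m_1 + 2·m_2 = 6(Δ_1 - Δ_0) = 78
  2·m_1 + 10·m_2 + 3·m_3 = 6(Δ_2 - Δ_1) = -65
  3·m_2 + 8·m_3 + 1·m_4 = 6(Δ_3 - Δ_2) = 26
Natural end conditions: m_0 = m_4 = 0.
Hence m_0 = 0, m_1 = 3367/268, m_2 = -754/67, m_3 = 1001/134, m_4 = 0.
On [0, 2], with S_0(x) = a_0 + b_0·x + c_0·x² + d_0·x³: c_0 = m_0/2 = 0, d_0 = (m_1 - m_0)/(6h_0) = 3367/3216, b_0 = Δ_0 - h_0(2m_0 + m_1)/6 = -7789/804.

-9.6878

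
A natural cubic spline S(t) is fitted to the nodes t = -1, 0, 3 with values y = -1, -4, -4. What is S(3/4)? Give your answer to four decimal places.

Put M_i = S'' at the i-th knot. Here h = (1, 3) and Δ = (-3, 0), so the interior equations h_(i-1)·M_(i-1) + 2(h_(i-1)+h_i)·M_i + h_i·M_(i+1) = 6(Δ_i − Δ_(i-1)) read
  1·M_0 + 8·M_1 + 3·M_2 = 6(Δ_1 - Δ_0) = 18
Natural end conditions: M_0 = M_2 = 0.
Solving the tridiagonal system: M_0 = 0, M_1 = 9/4, M_2 = 0.
On [0, 3], S(t) = -4 - 9/4·t + 9/8·t² - 1/8·t³.
With t = 3/4: S(3/4) = -2615/512.

-5.1074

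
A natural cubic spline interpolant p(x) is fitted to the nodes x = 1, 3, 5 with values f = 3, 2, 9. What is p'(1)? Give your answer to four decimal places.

-1.5000

With σ_i denoting the second derivative at x_i, h_i = 2, 2, and Δ_i = (y_(i+1) − y_i)/h_i = -1/2, 7/2:
  2·σ_0 + 8·σ_1 + 2·σ_2 = 6(Δ_1 - Δ_0) = 24
Natural end conditions: σ_0 = σ_2 = 0.
Hence σ_0 = 0, σ_1 = 3, σ_2 = 0.
On [1, 3], p'(x) = b_0 + 2c_0·(x - 1) + 3d_0·(x - 1)² with b_0 = Δ_0 - h_0(2σ_0 + σ_1)/6 = -3/2, c_0 = σ_0/2 = 0, d_0 = (σ_1 - σ_0)/(6h_0) = 1/4. So p'(1) = -3/2.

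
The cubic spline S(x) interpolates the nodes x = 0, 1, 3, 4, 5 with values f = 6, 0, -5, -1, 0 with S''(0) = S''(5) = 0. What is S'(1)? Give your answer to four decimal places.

-5.6311

Write M_i for S''(x_i). With h_i = 1, 2, 1, 1 and divided differences Δ_i = -6, -5/2, 4, 1, the continuity of S' gives the tridiagonal system
  1·M_0 + 6·M_1 + 2·M_2 = 6(Δ_1 - Δ_0) = 21
  2·M_1 + 6·M_2 + 1·M_3 = 6(Δ_2 - Δ_1) = 39
  1·M_2 + 4·M_3 + 1·M_4 = 6(Δ_3 - Δ_2) = -18
Natural end conditions: M_0 = M_4 = 0.
Solving the tridiagonal system: M_0 = 0, M_1 = 135/122, M_2 = 438/61, M_3 = -384/61, M_4 = 0.
On [1, 3], S'(x) = b_1 + 2c_1·(x - 1) + 3d_1·(x - 1)² with b_1 = Δ_1 - h_1(2M_1 + M_2)/6 = -687/122, c_1 = M_1/2 = 135/244, d_1 = (M_2 - M_1)/(6h_1) = 247/488. So S'(1) = -687/122.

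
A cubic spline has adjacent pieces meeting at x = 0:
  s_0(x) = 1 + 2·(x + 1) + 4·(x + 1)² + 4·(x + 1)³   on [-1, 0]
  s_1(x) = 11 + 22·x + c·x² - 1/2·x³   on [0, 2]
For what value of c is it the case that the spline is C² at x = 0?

16

s_0''(x) = 8 + 24·(x + 1), so s_0''(0) = 32. On the right, s_1''(0) = 2c, so c = 16.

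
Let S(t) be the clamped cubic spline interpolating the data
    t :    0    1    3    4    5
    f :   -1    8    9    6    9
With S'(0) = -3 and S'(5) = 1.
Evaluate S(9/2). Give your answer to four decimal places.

7.4976

With m_i denoting the second derivative at x_i, h_i = 1, 2, 1, 1, and Δ_i = (y_(i+1) − y_i)/h_i = 9, 1/2, -3, 3:
  1·m_0 + 6·m_1 + 2·m_2 = 6(Δ_1 - Δ_0) = -51
  2·m_1 + 6·m_2 + 1·m_3 = 6(Δ_2 - Δ_1) = -21
  1·m_2 + 4·m_3 + 1·m_4 = 6(Δ_3 - Δ_2) = 36
Clamped end conditions give two more equations: 2h_0·m_0 + h_0·m_1 = 6(Δ_0 - S'(0)) = 72 and h_3·m_3 + 2h_3·m_4 = 6(S'(5) - Δ_3) = -12.
Solving: m_0 = 2807/64, m_1 = -503/32, m_2 = -35/128, m_3 = 773/64, m_4 = -1541/128.
On [4, 5], S(t) = 6 + 251/256·(t - 4) + 773/128·(t - 4)² - 1029/256·(t - 4)³.
With (t - 4) = 1/2: S(9/2) = 15355/2048.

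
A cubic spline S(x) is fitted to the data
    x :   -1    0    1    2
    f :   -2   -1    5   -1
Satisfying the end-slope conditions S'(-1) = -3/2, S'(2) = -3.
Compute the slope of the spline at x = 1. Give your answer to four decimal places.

Put M_i = S'' at the i-th knot. Here h = (1, 1, 1) and Δ = (1, 6, -6), so the interior equations h_(i-1)·M_(i-1) + 2(h_(i-1)+h_i)·M_i + h_i·M_(i+1) = 6(Δ_i − Δ_(i-1)) read
  1·M_0 + 4·M_1 + 1·M_2 = 6(Δ_1 - Δ_0) = 30
  1·M_1 + 4·M_2 + 1·M_3 = 6(Δ_2 - Δ_1) = -72
Clamped end conditions give two more equations: 2h_0·M_0 + h_0·M_1 = 6(Δ_0 - S'(-1)) = 15 and h_2·M_2 + 2h_2·M_3 = 6(S'(2) - Δ_2) = 18.
Solving the tridiagonal system: M_0 = 2/5, M_1 = 71/5, M_2 = -136/5, M_3 = 113/5.
On [1, 2], S'(x) = b_2 + 2c_2·(x - 1) + 3d_2·(x - 1)² with b_2 = Δ_2 - h_2(2M_2 + M_3)/6 = -7/10, c_2 = M_2/2 = -68/5, d_2 = (M_3 - M_2)/(6h_2) = 83/10. So S'(1) = -7/10.

-0.7000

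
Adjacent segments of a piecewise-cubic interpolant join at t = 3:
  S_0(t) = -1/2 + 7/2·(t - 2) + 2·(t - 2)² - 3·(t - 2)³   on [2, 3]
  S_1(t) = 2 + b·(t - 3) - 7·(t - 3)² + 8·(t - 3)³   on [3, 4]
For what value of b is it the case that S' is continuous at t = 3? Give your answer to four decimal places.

-1.5000

S_0'(t) = 7/2 + 4·(t - 2) - 9·(t - 2)², so S_0'(3) = -3/2. On the right, S_1'(3) = b, so b = -3/2.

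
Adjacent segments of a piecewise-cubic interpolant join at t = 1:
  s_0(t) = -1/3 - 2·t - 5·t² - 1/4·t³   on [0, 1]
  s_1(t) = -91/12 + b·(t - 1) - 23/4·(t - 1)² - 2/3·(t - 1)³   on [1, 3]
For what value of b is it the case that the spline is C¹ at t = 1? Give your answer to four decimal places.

s_0'(t) = -2 - 10·t - 3/4·t², so s_0'(1) = -51/4. On the right, s_1'(1) = b, so b = -51/4.

-12.7500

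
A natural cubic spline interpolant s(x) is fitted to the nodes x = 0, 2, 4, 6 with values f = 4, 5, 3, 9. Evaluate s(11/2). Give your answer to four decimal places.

Put M_i = s'' at the i-th knot. Here h = (2, 2, 2) and Δ = (1/2, -1, 3), so the interior equations h_(i-1)·M_(i-1) + 2(h_(i-1)+h_i)·M_i + h_i·M_(i+1) = 6(Δ_i − Δ_(i-1)) read
  2·M_0 + 8·M_1 + 2·M_2 = 6(Δ_1 - Δ_0) = -9
  2·M_1 + 8·M_2 + 2·M_3 = 6(Δ_2 - Δ_1) = 24
Natural end conditions: M_0 = M_3 = 0.
Hence M_0 = 0, M_1 = -2, M_2 = 7/2, M_3 = 0.
On [4, 6], s(x) = 3 + 2/3·(x - 4) + 7/4·(x - 4)² - 7/24·(x - 4)³.
With (x - 4) = 3/2: s(11/2) = 445/64.

6.9531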